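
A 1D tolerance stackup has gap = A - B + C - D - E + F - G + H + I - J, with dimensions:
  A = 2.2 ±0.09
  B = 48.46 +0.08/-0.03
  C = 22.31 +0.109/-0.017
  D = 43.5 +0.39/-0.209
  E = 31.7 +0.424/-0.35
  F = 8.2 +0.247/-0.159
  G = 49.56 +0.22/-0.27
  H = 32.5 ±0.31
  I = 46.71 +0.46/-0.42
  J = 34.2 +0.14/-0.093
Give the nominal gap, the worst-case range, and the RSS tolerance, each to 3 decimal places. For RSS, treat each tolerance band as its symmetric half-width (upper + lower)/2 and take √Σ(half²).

nominal=-95.500 wc=[-97.750,-93.332] rss=0.812

Stack each dimension's contribution:
  +A: nom +2.200 → Σnom=2.200; wc +0.090/-0.090 → slack +0.090/-0.090; half-tol=0.090, Σhalf²=0.008100
  -B: nom -48.460 → Σnom=-46.260; wc +0.030/-0.080 → slack +0.120/-0.170; half-tol=0.055, Σhalf²=0.011125
  +C: nom +22.310 → Σnom=-23.950; wc +0.109/-0.017 → slack +0.229/-0.187; half-tol=0.063, Σhalf²=0.015094
  -D: nom -43.500 → Σnom=-67.450; wc +0.209/-0.390 → slack +0.438/-0.577; half-tol=0.299, Σhalf²=0.104794
  -E: nom -31.700 → Σnom=-99.150; wc +0.350/-0.424 → slack +0.788/-1.001; half-tol=0.387, Σhalf²=0.254563
  +F: nom +8.200 → Σnom=-90.950; wc +0.247/-0.159 → slack +1.035/-1.160; half-tol=0.203, Σhalf²=0.295772
  -G: nom -49.560 → Σnom=-140.510; wc +0.270/-0.220 → slack +1.305/-1.380; half-tol=0.245, Σhalf²=0.355797
  +H: nom +32.500 → Σnom=-108.010; wc +0.310/-0.310 → slack +1.615/-1.690; half-tol=0.310, Σhalf²=0.451897
  +I: nom +46.710 → Σnom=-61.300; wc +0.460/-0.420 → slack +2.075/-2.110; half-tol=0.440, Σhalf²=0.645497
  -J: nom -34.200 → Σnom=-95.500; wc +0.093/-0.140 → slack +2.168/-2.250; half-tol=0.117, Σhalf²=0.659069
Nominal = -95.500. Worst-case = [-95.500 - 2.250, -95.500 + 2.168] = [-97.750, -93.332]. RSS = √0.659069 = 0.812.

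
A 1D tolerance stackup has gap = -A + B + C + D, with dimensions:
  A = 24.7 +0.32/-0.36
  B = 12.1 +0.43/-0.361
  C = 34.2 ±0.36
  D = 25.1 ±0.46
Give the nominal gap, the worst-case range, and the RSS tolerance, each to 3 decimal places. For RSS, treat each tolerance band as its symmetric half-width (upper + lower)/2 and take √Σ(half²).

Stack each dimension's contribution:
  -A: nom -24.700 → Σnom=-24.700; wc +0.360/-0.320 → slack +0.360/-0.320; half-tol=0.340, Σhalf²=0.115600
  +B: nom +12.100 → Σnom=-12.600; wc +0.430/-0.361 → slack +0.790/-0.681; half-tol=0.395, Σhalf²=0.272020
  +C: nom +34.200 → Σnom=21.600; wc +0.360/-0.360 → slack +1.150/-1.041; half-tol=0.360, Σhalf²=0.401620
  +D: nom +25.100 → Σnom=46.700; wc +0.460/-0.460 → slack +1.610/-1.501; half-tol=0.460, Σhalf²=0.613220
Nominal = 46.700. Worst-case = [46.700 - 1.501, 46.700 + 1.610] = [45.199, 48.310]. RSS = √0.613220 = 0.783.

nominal=46.700 wc=[45.199,48.310] rss=0.783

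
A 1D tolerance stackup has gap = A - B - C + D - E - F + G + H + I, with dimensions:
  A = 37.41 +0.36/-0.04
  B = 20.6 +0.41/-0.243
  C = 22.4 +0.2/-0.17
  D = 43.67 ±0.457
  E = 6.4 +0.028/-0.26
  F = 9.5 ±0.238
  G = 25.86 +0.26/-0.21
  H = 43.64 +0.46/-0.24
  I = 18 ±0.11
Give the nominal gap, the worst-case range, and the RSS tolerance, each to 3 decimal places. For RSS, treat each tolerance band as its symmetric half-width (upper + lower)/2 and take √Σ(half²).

Stack each dimension's contribution:
  +A: nom +37.410 → Σnom=37.410; wc +0.360/-0.040 → slack +0.360/-0.040; half-tol=0.200, Σhalf²=0.040000
  -B: nom -20.600 → Σnom=16.810; wc +0.243/-0.410 → slack +0.603/-0.450; half-tol=0.327, Σhalf²=0.146602
  -C: nom -22.400 → Σnom=-5.590; wc +0.170/-0.200 → slack +0.773/-0.650; half-tol=0.185, Σhalf²=0.180827
  +D: nom +43.670 → Σnom=38.080; wc +0.457/-0.457 → slack +1.230/-1.107; half-tol=0.457, Σhalf²=0.389676
  -E: nom -6.400 → Σnom=31.680; wc +0.260/-0.028 → slack +1.490/-1.135; half-tol=0.144, Σhalf²=0.410412
  -F: nom -9.500 → Σnom=22.180; wc +0.238/-0.238 → slack +1.728/-1.373; half-tol=0.238, Σhalf²=0.467056
  +G: nom +25.860 → Σnom=48.040; wc +0.260/-0.210 → slack +1.988/-1.583; half-tol=0.235, Σhalf²=0.522281
  +H: nom +43.640 → Σnom=91.680; wc +0.460/-0.240 → slack +2.448/-1.823; half-tol=0.350, Σhalf²=0.644781
  +I: nom +18.000 → Σnom=109.680; wc +0.110/-0.110 → slack +2.558/-1.933; half-tol=0.110, Σhalf²=0.656881
Nominal = 109.680. Worst-case = [109.680 - 1.933, 109.680 + 2.558] = [107.747, 112.238]. RSS = √0.656881 = 0.810.

nominal=109.680 wc=[107.747,112.238] rss=0.810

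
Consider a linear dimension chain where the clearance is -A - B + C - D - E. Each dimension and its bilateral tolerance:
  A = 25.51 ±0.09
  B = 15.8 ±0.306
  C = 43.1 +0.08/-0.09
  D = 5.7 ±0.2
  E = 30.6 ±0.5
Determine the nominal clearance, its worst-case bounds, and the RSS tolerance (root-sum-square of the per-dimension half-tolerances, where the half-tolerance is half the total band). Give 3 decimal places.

nominal=-34.510 wc=[-35.696,-33.334] rss=0.632

Stack each dimension's contribution:
  -A: nom -25.510 → Σnom=-25.510; wc +0.090/-0.090 → slack +0.090/-0.090; half-tol=0.090, Σhalf²=0.008100
  -B: nom -15.800 → Σnom=-41.310; wc +0.306/-0.306 → slack +0.396/-0.396; half-tol=0.306, Σhalf²=0.101736
  +C: nom +43.100 → Σnom=1.790; wc +0.080/-0.090 → slack +0.476/-0.486; half-tol=0.085, Σhalf²=0.108961
  -D: nom -5.700 → Σnom=-3.910; wc +0.200/-0.200 → slack +0.676/-0.686; half-tol=0.200, Σhalf²=0.148961
  -E: nom -30.600 → Σnom=-34.510; wc +0.500/-0.500 → slack +1.176/-1.186; half-tol=0.500, Σhalf²=0.398961
Nominal = -34.510. Worst-case = [-34.510 - 1.186, -34.510 + 1.176] = [-35.696, -33.334]. RSS = √0.398961 = 0.632.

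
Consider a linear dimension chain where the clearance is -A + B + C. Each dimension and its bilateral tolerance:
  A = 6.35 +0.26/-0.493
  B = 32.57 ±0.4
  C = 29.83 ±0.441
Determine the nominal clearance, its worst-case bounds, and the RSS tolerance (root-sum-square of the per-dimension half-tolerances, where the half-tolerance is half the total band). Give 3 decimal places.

nominal=56.050 wc=[54.949,57.384] rss=0.704

Stack each dimension's contribution:
  -A: nom -6.350 → Σnom=-6.350; wc +0.493/-0.260 → slack +0.493/-0.260; half-tol=0.377, Σhalf²=0.141752
  +B: nom +32.570 → Σnom=26.220; wc +0.400/-0.400 → slack +0.893/-0.660; half-tol=0.400, Σhalf²=0.301752
  +C: nom +29.830 → Σnom=56.050; wc +0.441/-0.441 → slack +1.334/-1.101; half-tol=0.441, Σhalf²=0.496233
Nominal = 56.050. Worst-case = [56.050 - 1.101, 56.050 + 1.334] = [54.949, 57.384]. RSS = √0.496233 = 0.704.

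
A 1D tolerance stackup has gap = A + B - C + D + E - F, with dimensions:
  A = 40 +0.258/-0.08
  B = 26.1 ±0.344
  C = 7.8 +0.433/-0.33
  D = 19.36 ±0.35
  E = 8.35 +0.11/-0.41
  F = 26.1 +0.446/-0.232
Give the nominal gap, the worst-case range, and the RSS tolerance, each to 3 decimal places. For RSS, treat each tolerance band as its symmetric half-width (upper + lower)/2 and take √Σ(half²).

Stack each dimension's contribution:
  +A: nom +40.000 → Σnom=40.000; wc +0.258/-0.080 → slack +0.258/-0.080; half-tol=0.169, Σhalf²=0.028561
  +B: nom +26.100 → Σnom=66.100; wc +0.344/-0.344 → slack +0.602/-0.424; half-tol=0.344, Σhalf²=0.146897
  -C: nom -7.800 → Σnom=58.300; wc +0.330/-0.433 → slack +0.932/-0.857; half-tol=0.382, Σhalf²=0.292439
  +D: nom +19.360 → Σnom=77.660; wc +0.350/-0.350 → slack +1.282/-1.207; half-tol=0.350, Σhalf²=0.414939
  +E: nom +8.350 → Σnom=86.010; wc +0.110/-0.410 → slack +1.392/-1.617; half-tol=0.260, Σhalf²=0.482539
  -F: nom -26.100 → Σnom=59.910; wc +0.232/-0.446 → slack +1.624/-2.063; half-tol=0.339, Σhalf²=0.597460
Nominal = 59.910. Worst-case = [59.910 - 2.063, 59.910 + 1.624] = [57.847, 61.534]. RSS = √0.597460 = 0.773.

nominal=59.910 wc=[57.847,61.534] rss=0.773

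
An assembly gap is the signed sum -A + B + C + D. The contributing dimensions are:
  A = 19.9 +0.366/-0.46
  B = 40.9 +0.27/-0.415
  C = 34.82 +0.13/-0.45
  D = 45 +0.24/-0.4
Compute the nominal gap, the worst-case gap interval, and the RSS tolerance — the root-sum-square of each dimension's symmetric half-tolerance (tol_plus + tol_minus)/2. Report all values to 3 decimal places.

Stack each dimension's contribution:
  -A: nom -19.900 → Σnom=-19.900; wc +0.460/-0.366 → slack +0.460/-0.366; half-tol=0.413, Σhalf²=0.170569
  +B: nom +40.900 → Σnom=21.000; wc +0.270/-0.415 → slack +0.730/-0.781; half-tol=0.343, Σhalf²=0.287875
  +C: nom +34.820 → Σnom=55.820; wc +0.130/-0.450 → slack +0.860/-1.231; half-tol=0.290, Σhalf²=0.371975
  +D: nom +45.000 → Σnom=100.820; wc +0.240/-0.400 → slack +1.100/-1.631; half-tol=0.320, Σhalf²=0.474375
Nominal = 100.820. Worst-case = [100.820 - 1.631, 100.820 + 1.100] = [99.189, 101.920]. RSS = √0.474375 = 0.689.

nominal=100.820 wc=[99.189,101.920] rss=0.689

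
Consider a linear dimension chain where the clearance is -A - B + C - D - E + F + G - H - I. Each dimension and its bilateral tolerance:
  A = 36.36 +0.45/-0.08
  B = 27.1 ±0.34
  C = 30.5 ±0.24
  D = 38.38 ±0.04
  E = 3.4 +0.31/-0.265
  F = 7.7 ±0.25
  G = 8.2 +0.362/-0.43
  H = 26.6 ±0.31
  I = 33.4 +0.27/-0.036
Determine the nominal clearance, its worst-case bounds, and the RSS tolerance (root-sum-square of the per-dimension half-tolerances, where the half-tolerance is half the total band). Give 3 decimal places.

nominal=-118.840 wc=[-121.480,-116.917] rss=0.816

Stack each dimension's contribution:
  -A: nom -36.360 → Σnom=-36.360; wc +0.080/-0.450 → slack +0.080/-0.450; half-tol=0.265, Σhalf²=0.070225
  -B: nom -27.100 → Σnom=-63.460; wc +0.340/-0.340 → slack +0.420/-0.790; half-tol=0.340, Σhalf²=0.185825
  +C: nom +30.500 → Σnom=-32.960; wc +0.240/-0.240 → slack +0.660/-1.030; half-tol=0.240, Σhalf²=0.243425
  -D: nom -38.380 → Σnom=-71.340; wc +0.040/-0.040 → slack +0.700/-1.070; half-tol=0.040, Σhalf²=0.245025
  -E: nom -3.400 → Σnom=-74.740; wc +0.265/-0.310 → slack +0.965/-1.380; half-tol=0.287, Σhalf²=0.327681
  +F: nom +7.700 → Σnom=-67.040; wc +0.250/-0.250 → slack +1.215/-1.630; half-tol=0.250, Σhalf²=0.390181
  +G: nom +8.200 → Σnom=-58.840; wc +0.362/-0.430 → slack +1.577/-2.060; half-tol=0.396, Σhalf²=0.546997
  -H: nom -26.600 → Σnom=-85.440; wc +0.310/-0.310 → slack +1.887/-2.370; half-tol=0.310, Σhalf²=0.643097
  -I: nom -33.400 → Σnom=-118.840; wc +0.036/-0.270 → slack +1.923/-2.640; half-tol=0.153, Σhalf²=0.666506
Nominal = -118.840. Worst-case = [-118.840 - 2.640, -118.840 + 1.923] = [-121.480, -116.917]. RSS = √0.666506 = 0.816.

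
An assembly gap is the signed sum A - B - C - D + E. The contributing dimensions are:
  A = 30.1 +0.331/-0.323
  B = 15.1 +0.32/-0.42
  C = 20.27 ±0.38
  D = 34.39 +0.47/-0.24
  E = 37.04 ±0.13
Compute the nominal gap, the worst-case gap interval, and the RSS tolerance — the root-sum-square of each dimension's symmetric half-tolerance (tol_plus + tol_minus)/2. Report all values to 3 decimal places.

nominal=-2.620 wc=[-4.243,-1.119] rss=0.729

Stack each dimension's contribution:
  +A: nom +30.100 → Σnom=30.100; wc +0.331/-0.323 → slack +0.331/-0.323; half-tol=0.327, Σhalf²=0.106929
  -B: nom -15.100 → Σnom=15.000; wc +0.420/-0.320 → slack +0.751/-0.643; half-tol=0.370, Σhalf²=0.243829
  -C: nom -20.270 → Σnom=-5.270; wc +0.380/-0.380 → slack +1.131/-1.023; half-tol=0.380, Σhalf²=0.388229
  -D: nom -34.390 → Σnom=-39.660; wc +0.240/-0.470 → slack +1.371/-1.493; half-tol=0.355, Σhalf²=0.514254
  +E: nom +37.040 → Σnom=-2.620; wc +0.130/-0.130 → slack +1.501/-1.623; half-tol=0.130, Σhalf²=0.531154
Nominal = -2.620. Worst-case = [-2.620 - 1.623, -2.620 + 1.501] = [-4.243, -1.119]. RSS = √0.531154 = 0.729.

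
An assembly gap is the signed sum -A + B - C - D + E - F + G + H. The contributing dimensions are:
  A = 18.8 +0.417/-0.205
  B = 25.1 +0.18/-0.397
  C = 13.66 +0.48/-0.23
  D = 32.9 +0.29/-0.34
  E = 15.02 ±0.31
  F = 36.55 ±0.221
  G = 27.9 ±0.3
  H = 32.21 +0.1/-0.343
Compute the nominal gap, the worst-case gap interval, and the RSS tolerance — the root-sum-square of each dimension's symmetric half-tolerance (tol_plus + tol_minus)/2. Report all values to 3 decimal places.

nominal=-1.680 wc=[-4.438,0.206] rss=0.830

Stack each dimension's contribution:
  -A: nom -18.800 → Σnom=-18.800; wc +0.205/-0.417 → slack +0.205/-0.417; half-tol=0.311, Σhalf²=0.096721
  +B: nom +25.100 → Σnom=6.300; wc +0.180/-0.397 → slack +0.385/-0.814; half-tol=0.288, Σhalf²=0.179953
  -C: nom -13.660 → Σnom=-7.360; wc +0.230/-0.480 → slack +0.615/-1.294; half-tol=0.355, Σhalf²=0.305978
  -D: nom -32.900 → Σnom=-40.260; wc +0.340/-0.290 → slack +0.955/-1.584; half-tol=0.315, Σhalf²=0.405203
  +E: nom +15.020 → Σnom=-25.240; wc +0.310/-0.310 → slack +1.265/-1.894; half-tol=0.310, Σhalf²=0.501303
  -F: nom -36.550 → Σnom=-61.790; wc +0.221/-0.221 → slack +1.486/-2.115; half-tol=0.221, Σhalf²=0.550144
  +G: nom +27.900 → Σnom=-33.890; wc +0.300/-0.300 → slack +1.786/-2.415; half-tol=0.300, Σhalf²=0.640144
  +H: nom +32.210 → Σnom=-1.680; wc +0.100/-0.343 → slack +1.886/-2.758; half-tol=0.222, Σhalf²=0.689206
Nominal = -1.680. Worst-case = [-1.680 - 2.758, -1.680 + 1.886] = [-4.438, 0.206]. RSS = √0.689206 = 0.830.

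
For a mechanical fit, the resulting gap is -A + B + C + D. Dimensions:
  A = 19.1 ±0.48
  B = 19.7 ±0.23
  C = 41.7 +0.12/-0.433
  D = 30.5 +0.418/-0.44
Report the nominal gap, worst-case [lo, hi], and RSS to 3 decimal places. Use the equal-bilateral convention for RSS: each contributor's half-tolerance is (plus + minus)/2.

nominal=72.800 wc=[71.217,74.048] rss=0.737

Stack each dimension's contribution:
  -A: nom -19.100 → Σnom=-19.100; wc +0.480/-0.480 → slack +0.480/-0.480; half-tol=0.480, Σhalf²=0.230400
  +B: nom +19.700 → Σnom=0.600; wc +0.230/-0.230 → slack +0.710/-0.710; half-tol=0.230, Σhalf²=0.283300
  +C: nom +41.700 → Σnom=42.300; wc +0.120/-0.433 → slack +0.830/-1.143; half-tol=0.276, Σhalf²=0.359752
  +D: nom +30.500 → Σnom=72.800; wc +0.418/-0.440 → slack +1.248/-1.583; half-tol=0.429, Σhalf²=0.543793
Nominal = 72.800. Worst-case = [72.800 - 1.583, 72.800 + 1.248] = [71.217, 74.048]. RSS = √0.543793 = 0.737.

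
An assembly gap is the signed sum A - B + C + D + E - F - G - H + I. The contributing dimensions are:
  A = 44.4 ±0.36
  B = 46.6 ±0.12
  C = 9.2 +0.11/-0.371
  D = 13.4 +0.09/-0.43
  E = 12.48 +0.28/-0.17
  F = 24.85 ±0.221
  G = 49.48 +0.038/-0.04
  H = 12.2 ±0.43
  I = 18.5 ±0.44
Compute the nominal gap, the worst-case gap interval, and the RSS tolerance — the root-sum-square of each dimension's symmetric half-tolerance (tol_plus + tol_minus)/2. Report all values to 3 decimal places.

nominal=-35.150 wc=[-37.730,-33.059] rss=0.865

Stack each dimension's contribution:
  +A: nom +44.400 → Σnom=44.400; wc +0.360/-0.360 → slack +0.360/-0.360; half-tol=0.360, Σhalf²=0.129600
  -B: nom -46.600 → Σnom=-2.200; wc +0.120/-0.120 → slack +0.480/-0.480; half-tol=0.120, Σhalf²=0.144000
  +C: nom +9.200 → Σnom=7.000; wc +0.110/-0.371 → slack +0.590/-0.851; half-tol=0.240, Σhalf²=0.201840
  +D: nom +13.400 → Σnom=20.400; wc +0.090/-0.430 → slack +0.680/-1.281; half-tol=0.260, Σhalf²=0.269440
  +E: nom +12.480 → Σnom=32.880; wc +0.280/-0.170 → slack +0.960/-1.451; half-tol=0.225, Σhalf²=0.320065
  -F: nom -24.850 → Σnom=8.030; wc +0.221/-0.221 → slack +1.181/-1.672; half-tol=0.221, Σhalf²=0.368906
  -G: nom -49.480 → Σnom=-41.450; wc +0.040/-0.038 → slack +1.221/-1.710; half-tol=0.039, Σhalf²=0.370427
  -H: nom -12.200 → Σnom=-53.650; wc +0.430/-0.430 → slack +1.651/-2.140; half-tol=0.430, Σhalf²=0.555327
  +I: nom +18.500 → Σnom=-35.150; wc +0.440/-0.440 → slack +2.091/-2.580; half-tol=0.440, Σhalf²=0.748927
Nominal = -35.150. Worst-case = [-35.150 - 2.580, -35.150 + 2.091] = [-37.730, -33.059]. RSS = √0.748927 = 0.865.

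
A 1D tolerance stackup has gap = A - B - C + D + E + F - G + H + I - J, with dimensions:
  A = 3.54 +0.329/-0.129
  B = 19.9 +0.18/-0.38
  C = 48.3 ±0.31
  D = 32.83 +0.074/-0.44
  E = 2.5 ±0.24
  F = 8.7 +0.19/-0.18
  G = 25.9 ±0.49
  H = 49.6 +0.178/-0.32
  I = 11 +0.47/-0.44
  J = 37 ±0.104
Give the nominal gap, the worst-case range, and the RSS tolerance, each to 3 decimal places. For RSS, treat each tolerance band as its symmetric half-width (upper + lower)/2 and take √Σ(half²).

Stack each dimension's contribution:
  +A: nom +3.540 → Σnom=3.540; wc +0.329/-0.129 → slack +0.329/-0.129; half-tol=0.229, Σhalf²=0.052441
  -B: nom -19.900 → Σnom=-16.360; wc +0.380/-0.180 → slack +0.709/-0.309; half-tol=0.280, Σhalf²=0.130841
  -C: nom -48.300 → Σnom=-64.660; wc +0.310/-0.310 → slack +1.019/-0.619; half-tol=0.310, Σhalf²=0.226941
  +D: nom +32.830 → Σnom=-31.830; wc +0.074/-0.440 → slack +1.093/-1.059; half-tol=0.257, Σhalf²=0.292990
  +E: nom +2.500 → Σnom=-29.330; wc +0.240/-0.240 → slack +1.333/-1.299; half-tol=0.240, Σhalf²=0.350590
  +F: nom +8.700 → Σnom=-20.630; wc +0.190/-0.180 → slack +1.523/-1.479; half-tol=0.185, Σhalf²=0.384815
  -G: nom -25.900 → Σnom=-46.530; wc +0.490/-0.490 → slack +2.013/-1.969; half-tol=0.490, Σhalf²=0.624915
  +H: nom +49.600 → Σnom=3.070; wc +0.178/-0.320 → slack +2.191/-2.289; half-tol=0.249, Σhalf²=0.686916
  +I: nom +11.000 → Σnom=14.070; wc +0.470/-0.440 → slack +2.661/-2.729; half-tol=0.455, Σhalf²=0.893941
  -J: nom -37.000 → Σnom=-22.930; wc +0.104/-0.104 → slack +2.765/-2.833; half-tol=0.104, Σhalf²=0.904757
Nominal = -22.930. Worst-case = [-22.930 - 2.833, -22.930 + 2.765] = [-25.763, -20.165]. RSS = √0.904757 = 0.951.

nominal=-22.930 wc=[-25.763,-20.165] rss=0.951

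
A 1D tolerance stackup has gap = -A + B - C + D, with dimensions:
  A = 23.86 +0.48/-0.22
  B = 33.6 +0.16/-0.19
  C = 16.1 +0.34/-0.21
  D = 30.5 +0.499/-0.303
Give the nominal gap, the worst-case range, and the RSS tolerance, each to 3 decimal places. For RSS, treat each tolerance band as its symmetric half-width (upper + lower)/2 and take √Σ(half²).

Stack each dimension's contribution:
  -A: nom -23.860 → Σnom=-23.860; wc +0.220/-0.480 → slack +0.220/-0.480; half-tol=0.350, Σhalf²=0.122500
  +B: nom +33.600 → Σnom=9.740; wc +0.160/-0.190 → slack +0.380/-0.670; half-tol=0.175, Σhalf²=0.153125
  -C: nom -16.100 → Σnom=-6.360; wc +0.210/-0.340 → slack +0.590/-1.010; half-tol=0.275, Σhalf²=0.228750
  +D: nom +30.500 → Σnom=24.140; wc +0.499/-0.303 → slack +1.089/-1.313; half-tol=0.401, Σhalf²=0.389551
Nominal = 24.140. Worst-case = [24.140 - 1.313, 24.140 + 1.089] = [22.827, 25.229]. RSS = √0.389551 = 0.624.

nominal=24.140 wc=[22.827,25.229] rss=0.624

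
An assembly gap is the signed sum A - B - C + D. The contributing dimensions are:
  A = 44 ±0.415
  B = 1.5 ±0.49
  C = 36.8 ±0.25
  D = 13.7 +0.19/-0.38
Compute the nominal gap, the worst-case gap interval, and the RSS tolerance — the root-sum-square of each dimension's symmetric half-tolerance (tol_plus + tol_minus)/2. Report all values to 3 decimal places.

nominal=19.400 wc=[17.865,20.745] rss=0.746

Stack each dimension's contribution:
  +A: nom +44.000 → Σnom=44.000; wc +0.415/-0.415 → slack +0.415/-0.415; half-tol=0.415, Σhalf²=0.172225
  -B: nom -1.500 → Σnom=42.500; wc +0.490/-0.490 → slack +0.905/-0.905; half-tol=0.490, Σhalf²=0.412325
  -C: nom -36.800 → Σnom=5.700; wc +0.250/-0.250 → slack +1.155/-1.155; half-tol=0.250, Σhalf²=0.474825
  +D: nom +13.700 → Σnom=19.400; wc +0.190/-0.380 → slack +1.345/-1.535; half-tol=0.285, Σhalf²=0.556050
Nominal = 19.400. Worst-case = [19.400 - 1.535, 19.400 + 1.345] = [17.865, 20.745]. RSS = √0.556050 = 0.746.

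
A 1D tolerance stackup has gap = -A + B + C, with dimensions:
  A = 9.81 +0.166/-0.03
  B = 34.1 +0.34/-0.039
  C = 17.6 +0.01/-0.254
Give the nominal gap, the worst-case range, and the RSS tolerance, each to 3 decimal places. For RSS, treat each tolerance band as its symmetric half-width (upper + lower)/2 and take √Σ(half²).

nominal=41.890 wc=[41.431,42.270] rss=0.251

Stack each dimension's contribution:
  -A: nom -9.810 → Σnom=-9.810; wc +0.030/-0.166 → slack +0.030/-0.166; half-tol=0.098, Σhalf²=0.009604
  +B: nom +34.100 → Σnom=24.290; wc +0.340/-0.039 → slack +0.370/-0.205; half-tol=0.190, Σhalf²=0.045514
  +C: nom +17.600 → Σnom=41.890; wc +0.010/-0.254 → slack +0.380/-0.459; half-tol=0.132, Σhalf²=0.062938
Nominal = 41.890. Worst-case = [41.890 - 0.459, 41.890 + 0.380] = [41.431, 42.270]. RSS = √0.062938 = 0.251.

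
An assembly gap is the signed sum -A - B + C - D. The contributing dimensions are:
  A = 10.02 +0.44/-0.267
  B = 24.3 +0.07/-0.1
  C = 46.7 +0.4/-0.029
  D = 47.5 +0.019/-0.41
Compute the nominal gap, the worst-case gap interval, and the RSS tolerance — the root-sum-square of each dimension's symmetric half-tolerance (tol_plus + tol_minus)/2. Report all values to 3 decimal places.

Stack each dimension's contribution:
  -A: nom -10.020 → Σnom=-10.020; wc +0.267/-0.440 → slack +0.267/-0.440; half-tol=0.354, Σhalf²=0.124962
  -B: nom -24.300 → Σnom=-34.320; wc +0.100/-0.070 → slack +0.367/-0.510; half-tol=0.085, Σhalf²=0.132187
  +C: nom +46.700 → Σnom=12.380; wc +0.400/-0.029 → slack +0.767/-0.539; half-tol=0.215, Σhalf²=0.178198
  -D: nom -47.500 → Σnom=-35.120; wc +0.410/-0.019 → slack +1.177/-0.558; half-tol=0.214, Σhalf²=0.224208
Nominal = -35.120. Worst-case = [-35.120 - 0.558, -35.120 + 1.177] = [-35.678, -33.943]. RSS = √0.224208 = 0.474.

nominal=-35.120 wc=[-35.678,-33.943] rss=0.474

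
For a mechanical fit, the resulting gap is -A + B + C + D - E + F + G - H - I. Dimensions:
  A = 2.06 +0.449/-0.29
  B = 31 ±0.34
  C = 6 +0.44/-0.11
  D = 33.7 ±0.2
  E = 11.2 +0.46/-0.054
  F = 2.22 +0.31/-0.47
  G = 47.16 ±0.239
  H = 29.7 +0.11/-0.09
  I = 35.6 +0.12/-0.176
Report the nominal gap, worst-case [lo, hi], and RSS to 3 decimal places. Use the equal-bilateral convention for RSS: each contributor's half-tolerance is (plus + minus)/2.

nominal=41.520 wc=[39.022,43.659] rss=0.822

Stack each dimension's contribution:
  -A: nom -2.060 → Σnom=-2.060; wc +0.290/-0.449 → slack +0.290/-0.449; half-tol=0.369, Σhalf²=0.136530
  +B: nom +31.000 → Σnom=28.940; wc +0.340/-0.340 → slack +0.630/-0.789; half-tol=0.340, Σhalf²=0.252130
  +C: nom +6.000 → Σnom=34.940; wc +0.440/-0.110 → slack +1.070/-0.899; half-tol=0.275, Σhalf²=0.327755
  +D: nom +33.700 → Σnom=68.640; wc +0.200/-0.200 → slack +1.270/-1.099; half-tol=0.200, Σhalf²=0.367755
  -E: nom -11.200 → Σnom=57.440; wc +0.054/-0.460 → slack +1.324/-1.559; half-tol=0.257, Σhalf²=0.433804
  +F: nom +2.220 → Σnom=59.660; wc +0.310/-0.470 → slack +1.634/-2.029; half-tol=0.390, Σhalf²=0.585904
  +G: nom +47.160 → Σnom=106.820; wc +0.239/-0.239 → slack +1.873/-2.268; half-tol=0.239, Σhalf²=0.643025
  -H: nom -29.700 → Σnom=77.120; wc +0.090/-0.110 → slack +1.963/-2.378; half-tol=0.100, Σhalf²=0.653025
  -I: nom -35.600 → Σnom=41.520; wc +0.176/-0.120 → slack +2.139/-2.498; half-tol=0.148, Σhalf²=0.674929
Nominal = 41.520. Worst-case = [41.520 - 2.498, 41.520 + 2.139] = [39.022, 43.659]. RSS = √0.674929 = 0.822.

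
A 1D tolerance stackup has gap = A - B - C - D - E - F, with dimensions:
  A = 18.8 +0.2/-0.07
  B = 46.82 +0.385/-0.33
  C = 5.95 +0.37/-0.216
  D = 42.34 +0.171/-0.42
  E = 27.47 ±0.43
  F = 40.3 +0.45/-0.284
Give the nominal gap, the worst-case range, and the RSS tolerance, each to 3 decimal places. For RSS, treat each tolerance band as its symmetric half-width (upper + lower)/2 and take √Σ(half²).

nominal=-144.080 wc=[-145.956,-142.200] rss=0.799

Stack each dimension's contribution:
  +A: nom +18.800 → Σnom=18.800; wc +0.200/-0.070 → slack +0.200/-0.070; half-tol=0.135, Σhalf²=0.018225
  -B: nom -46.820 → Σnom=-28.020; wc +0.330/-0.385 → slack +0.530/-0.455; half-tol=0.358, Σhalf²=0.146031
  -C: nom -5.950 → Σnom=-33.970; wc +0.216/-0.370 → slack +0.746/-0.825; half-tol=0.293, Σhalf²=0.231880
  -D: nom -42.340 → Σnom=-76.310; wc +0.420/-0.171 → slack +1.166/-0.996; half-tol=0.295, Σhalf²=0.319200
  -E: nom -27.470 → Σnom=-103.780; wc +0.430/-0.430 → slack +1.596/-1.426; half-tol=0.430, Σhalf²=0.504100
  -F: nom -40.300 → Σnom=-144.080; wc +0.284/-0.450 → slack +1.880/-1.876; half-tol=0.367, Σhalf²=0.638789
Nominal = -144.080. Worst-case = [-144.080 - 1.876, -144.080 + 1.880] = [-145.956, -142.200]. RSS = √0.638789 = 0.799.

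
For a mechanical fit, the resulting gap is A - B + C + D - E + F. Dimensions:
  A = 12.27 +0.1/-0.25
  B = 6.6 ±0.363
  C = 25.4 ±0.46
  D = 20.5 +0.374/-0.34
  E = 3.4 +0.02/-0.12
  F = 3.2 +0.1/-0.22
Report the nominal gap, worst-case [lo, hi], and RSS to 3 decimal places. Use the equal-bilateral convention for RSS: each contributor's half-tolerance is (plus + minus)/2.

nominal=51.370 wc=[49.717,52.887] rss=0.729

Stack each dimension's contribution:
  +A: nom +12.270 → Σnom=12.270; wc +0.100/-0.250 → slack +0.100/-0.250; half-tol=0.175, Σhalf²=0.030625
  -B: nom -6.600 → Σnom=5.670; wc +0.363/-0.363 → slack +0.463/-0.613; half-tol=0.363, Σhalf²=0.162394
  +C: nom +25.400 → Σnom=31.070; wc +0.460/-0.460 → slack +0.923/-1.073; half-tol=0.460, Σhalf²=0.373994
  +D: nom +20.500 → Σnom=51.570; wc +0.374/-0.340 → slack +1.297/-1.413; half-tol=0.357, Σhalf²=0.501443
  -E: nom -3.400 → Σnom=48.170; wc +0.120/-0.020 → slack +1.417/-1.433; half-tol=0.070, Σhalf²=0.506343
  +F: nom +3.200 → Σnom=51.370; wc +0.100/-0.220 → slack +1.517/-1.653; half-tol=0.160, Σhalf²=0.531943
Nominal = 51.370. Worst-case = [51.370 - 1.653, 51.370 + 1.517] = [49.717, 52.887]. RSS = √0.531943 = 0.729.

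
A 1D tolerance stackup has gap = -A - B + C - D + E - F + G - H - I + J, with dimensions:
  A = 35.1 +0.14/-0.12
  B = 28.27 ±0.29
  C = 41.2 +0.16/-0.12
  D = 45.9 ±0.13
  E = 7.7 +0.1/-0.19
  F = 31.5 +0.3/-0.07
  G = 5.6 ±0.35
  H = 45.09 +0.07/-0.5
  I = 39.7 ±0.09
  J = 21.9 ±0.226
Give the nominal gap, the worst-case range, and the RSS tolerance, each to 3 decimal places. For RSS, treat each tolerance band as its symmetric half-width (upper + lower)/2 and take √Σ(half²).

Stack each dimension's contribution:
  -A: nom -35.100 → Σnom=-35.100; wc +0.120/-0.140 → slack +0.120/-0.140; half-tol=0.130, Σhalf²=0.016900
  -B: nom -28.270 → Σnom=-63.370; wc +0.290/-0.290 → slack +0.410/-0.430; half-tol=0.290, Σhalf²=0.101000
  +C: nom +41.200 → Σnom=-22.170; wc +0.160/-0.120 → slack +0.570/-0.550; half-tol=0.140, Σhalf²=0.120600
  -D: nom -45.900 → Σnom=-68.070; wc +0.130/-0.130 → slack +0.700/-0.680; half-tol=0.130, Σhalf²=0.137500
  +E: nom +7.700 → Σnom=-60.370; wc +0.100/-0.190 → slack +0.800/-0.870; half-tol=0.145, Σhalf²=0.158525
  -F: nom -31.500 → Σnom=-91.870; wc +0.070/-0.300 → slack +0.870/-1.170; half-tol=0.185, Σhalf²=0.192750
  +G: nom +5.600 → Σnom=-86.270; wc +0.350/-0.350 → slack +1.220/-1.520; half-tol=0.350, Σhalf²=0.315250
  -H: nom -45.090 → Σnom=-131.360; wc +0.500/-0.070 → slack +1.720/-1.590; half-tol=0.285, Σhalf²=0.396475
  -I: nom -39.700 → Σnom=-171.060; wc +0.090/-0.090 → slack +1.810/-1.680; half-tol=0.090, Σhalf²=0.404575
  +J: nom +21.900 → Σnom=-149.160; wc +0.226/-0.226 → slack +2.036/-1.906; half-tol=0.226, Σhalf²=0.455651
Nominal = -149.160. Worst-case = [-149.160 - 1.906, -149.160 + 2.036] = [-151.066, -147.124]. RSS = √0.455651 = 0.675.

nominal=-149.160 wc=[-151.066,-147.124] rss=0.675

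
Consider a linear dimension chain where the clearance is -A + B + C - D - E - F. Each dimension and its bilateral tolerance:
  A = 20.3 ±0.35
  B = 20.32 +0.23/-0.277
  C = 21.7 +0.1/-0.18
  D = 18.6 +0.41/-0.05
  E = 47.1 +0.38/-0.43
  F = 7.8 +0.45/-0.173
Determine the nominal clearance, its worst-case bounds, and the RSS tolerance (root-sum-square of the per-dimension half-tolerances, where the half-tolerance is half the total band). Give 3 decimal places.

Stack each dimension's contribution:
  -A: nom -20.300 → Σnom=-20.300; wc +0.350/-0.350 → slack +0.350/-0.350; half-tol=0.350, Σhalf²=0.122500
  +B: nom +20.320 → Σnom=0.020; wc +0.230/-0.277 → slack +0.580/-0.627; half-tol=0.254, Σhalf²=0.186762
  +C: nom +21.700 → Σnom=21.720; wc +0.100/-0.180 → slack +0.680/-0.807; half-tol=0.140, Σhalf²=0.206362
  -D: nom -18.600 → Σnom=3.120; wc +0.050/-0.410 → slack +0.730/-1.217; half-tol=0.230, Σhalf²=0.259262
  -E: nom -47.100 → Σnom=-43.980; wc +0.430/-0.380 → slack +1.160/-1.597; half-tol=0.405, Σhalf²=0.423287
  -F: nom -7.800 → Σnom=-51.780; wc +0.173/-0.450 → slack +1.333/-2.047; half-tol=0.311, Σhalf²=0.520320
Nominal = -51.780. Worst-case = [-51.780 - 2.047, -51.780 + 1.333] = [-53.827, -50.447]. RSS = √0.520320 = 0.721.

nominal=-51.780 wc=[-53.827,-50.447] rss=0.721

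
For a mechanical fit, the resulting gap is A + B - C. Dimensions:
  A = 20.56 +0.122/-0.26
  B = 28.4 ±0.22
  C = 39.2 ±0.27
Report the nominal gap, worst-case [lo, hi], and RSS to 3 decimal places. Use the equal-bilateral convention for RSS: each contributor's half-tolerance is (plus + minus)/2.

nominal=9.760 wc=[9.010,10.372] rss=0.397

Stack each dimension's contribution:
  +A: nom +20.560 → Σnom=20.560; wc +0.122/-0.260 → slack +0.122/-0.260; half-tol=0.191, Σhalf²=0.036481
  +B: nom +28.400 → Σnom=48.960; wc +0.220/-0.220 → slack +0.342/-0.480; half-tol=0.220, Σhalf²=0.084881
  -C: nom -39.200 → Σnom=9.760; wc +0.270/-0.270 → slack +0.612/-0.750; half-tol=0.270, Σhalf²=0.157781
Nominal = 9.760. Worst-case = [9.760 - 0.750, 9.760 + 0.612] = [9.010, 10.372]. RSS = √0.157781 = 0.397.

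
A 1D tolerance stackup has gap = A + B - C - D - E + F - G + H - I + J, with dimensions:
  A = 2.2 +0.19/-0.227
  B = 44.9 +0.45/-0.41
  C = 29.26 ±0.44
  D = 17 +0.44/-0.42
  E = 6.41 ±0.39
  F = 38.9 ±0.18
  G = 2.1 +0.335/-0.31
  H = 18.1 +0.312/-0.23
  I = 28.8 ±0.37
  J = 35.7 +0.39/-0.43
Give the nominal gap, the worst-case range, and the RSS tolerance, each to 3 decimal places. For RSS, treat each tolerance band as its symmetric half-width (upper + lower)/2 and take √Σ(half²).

Stack each dimension's contribution:
  +A: nom +2.200 → Σnom=2.200; wc +0.190/-0.227 → slack +0.190/-0.227; half-tol=0.209, Σhalf²=0.043472
  +B: nom +44.900 → Σnom=47.100; wc +0.450/-0.410 → slack +0.640/-0.637; half-tol=0.430, Σhalf²=0.228372
  -C: nom -29.260 → Σnom=17.840; wc +0.440/-0.440 → slack +1.080/-1.077; half-tol=0.440, Σhalf²=0.421972
  -D: nom -17.000 → Σnom=0.840; wc +0.420/-0.440 → slack +1.500/-1.517; half-tol=0.430, Σhalf²=0.606872
  -E: nom -6.410 → Σnom=-5.570; wc +0.390/-0.390 → slack +1.890/-1.907; half-tol=0.390, Σhalf²=0.758972
  +F: nom +38.900 → Σnom=33.330; wc +0.180/-0.180 → slack +2.070/-2.087; half-tol=0.180, Σhalf²=0.791372
  -G: nom -2.100 → Σnom=31.230; wc +0.310/-0.335 → slack +2.380/-2.422; half-tol=0.323, Σhalf²=0.895378
  +H: nom +18.100 → Σnom=49.330; wc +0.312/-0.230 → slack +2.692/-2.652; half-tol=0.271, Σhalf²=0.968819
  -I: nom -28.800 → Σnom=20.530; wc +0.370/-0.370 → slack +3.062/-3.022; half-tol=0.370, Σhalf²=1.105719
  +J: nom +35.700 → Σnom=56.230; wc +0.390/-0.430 → slack +3.452/-3.452; half-tol=0.410, Σhalf²=1.273820
Nominal = 56.230. Worst-case = [56.230 - 3.452, 56.230 + 3.452] = [52.778, 59.682]. RSS = √1.273820 = 1.129.

nominal=56.230 wc=[52.778,59.682] rss=1.129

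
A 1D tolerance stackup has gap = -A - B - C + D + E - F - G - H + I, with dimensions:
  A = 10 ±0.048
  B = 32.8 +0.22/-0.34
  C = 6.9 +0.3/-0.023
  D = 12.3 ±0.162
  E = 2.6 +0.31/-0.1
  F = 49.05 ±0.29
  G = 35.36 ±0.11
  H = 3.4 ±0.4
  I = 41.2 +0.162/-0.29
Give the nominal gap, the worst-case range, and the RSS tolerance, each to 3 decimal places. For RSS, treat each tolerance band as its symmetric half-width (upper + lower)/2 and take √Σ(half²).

Stack each dimension's contribution:
  -A: nom -10.000 → Σnom=-10.000; wc +0.048/-0.048 → slack +0.048/-0.048; half-tol=0.048, Σhalf²=0.002304
  -B: nom -32.800 → Σnom=-42.800; wc +0.340/-0.220 → slack +0.388/-0.268; half-tol=0.280, Σhalf²=0.080704
  -C: nom -6.900 → Σnom=-49.700; wc +0.023/-0.300 → slack +0.411/-0.568; half-tol=0.162, Σhalf²=0.106786
  +D: nom +12.300 → Σnom=-37.400; wc +0.162/-0.162 → slack +0.573/-0.730; half-tol=0.162, Σhalf²=0.133030
  +E: nom +2.600 → Σnom=-34.800; wc +0.310/-0.100 → slack +0.883/-0.830; half-tol=0.205, Σhalf²=0.175055
  -F: nom -49.050 → Σnom=-83.850; wc +0.290/-0.290 → slack +1.173/-1.120; half-tol=0.290, Σhalf²=0.259155
  -G: nom -35.360 → Σnom=-119.210; wc +0.110/-0.110 → slack +1.283/-1.230; half-tol=0.110, Σhalf²=0.271255
  -H: nom -3.400 → Σnom=-122.610; wc +0.400/-0.400 → slack +1.683/-1.630; half-tol=0.400, Σhalf²=0.431255
  +I: nom +41.200 → Σnom=-81.410; wc +0.162/-0.290 → slack +1.845/-1.920; half-tol=0.226, Σhalf²=0.482331
Nominal = -81.410. Worst-case = [-81.410 - 1.920, -81.410 + 1.845] = [-83.330, -79.565]. RSS = √0.482331 = 0.695.

nominal=-81.410 wc=[-83.330,-79.565] rss=0.695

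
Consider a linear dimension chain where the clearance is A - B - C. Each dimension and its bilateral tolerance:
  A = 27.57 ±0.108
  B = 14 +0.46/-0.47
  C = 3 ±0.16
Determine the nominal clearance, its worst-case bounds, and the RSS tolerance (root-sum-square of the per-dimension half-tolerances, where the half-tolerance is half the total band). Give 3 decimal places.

Stack each dimension's contribution:
  +A: nom +27.570 → Σnom=27.570; wc +0.108/-0.108 → slack +0.108/-0.108; half-tol=0.108, Σhalf²=0.011664
  -B: nom -14.000 → Σnom=13.570; wc +0.470/-0.460 → slack +0.578/-0.568; half-tol=0.465, Σhalf²=0.227889
  -C: nom -3.000 → Σnom=10.570; wc +0.160/-0.160 → slack +0.738/-0.728; half-tol=0.160, Σhalf²=0.253489
Nominal = 10.570. Worst-case = [10.570 - 0.728, 10.570 + 0.738] = [9.842, 11.308]. RSS = √0.253489 = 0.503.

nominal=10.570 wc=[9.842,11.308] rss=0.503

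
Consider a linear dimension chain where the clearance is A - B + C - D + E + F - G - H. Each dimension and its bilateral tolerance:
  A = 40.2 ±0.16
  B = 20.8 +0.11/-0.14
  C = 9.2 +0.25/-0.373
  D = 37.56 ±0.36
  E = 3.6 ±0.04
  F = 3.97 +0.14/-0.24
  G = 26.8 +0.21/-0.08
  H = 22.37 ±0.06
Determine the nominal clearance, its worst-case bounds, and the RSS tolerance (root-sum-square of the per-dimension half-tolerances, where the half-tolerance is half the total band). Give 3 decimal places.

Stack each dimension's contribution:
  +A: nom +40.200 → Σnom=40.200; wc +0.160/-0.160 → slack +0.160/-0.160; half-tol=0.160, Σhalf²=0.025600
  -B: nom -20.800 → Σnom=19.400; wc +0.140/-0.110 → slack +0.300/-0.270; half-tol=0.125, Σhalf²=0.041225
  +C: nom +9.200 → Σnom=28.600; wc +0.250/-0.373 → slack +0.550/-0.643; half-tol=0.311, Σhalf²=0.138257
  -D: nom -37.560 → Σnom=-8.960; wc +0.360/-0.360 → slack +0.910/-1.003; half-tol=0.360, Σhalf²=0.267857
  +E: nom +3.600 → Σnom=-5.360; wc +0.040/-0.040 → slack +0.950/-1.043; half-tol=0.040, Σhalf²=0.269457
  +F: nom +3.970 → Σnom=-1.390; wc +0.140/-0.240 → slack +1.090/-1.283; half-tol=0.190, Σhalf²=0.305557
  -G: nom -26.800 → Σnom=-28.190; wc +0.080/-0.210 → slack +1.170/-1.493; half-tol=0.145, Σhalf²=0.326582
  -H: nom -22.370 → Σnom=-50.560; wc +0.060/-0.060 → slack +1.230/-1.553; half-tol=0.060, Σhalf²=0.330182
Nominal = -50.560. Worst-case = [-50.560 - 1.553, -50.560 + 1.230] = [-52.113, -49.330]. RSS = √0.330182 = 0.575.

nominal=-50.560 wc=[-52.113,-49.330] rss=0.575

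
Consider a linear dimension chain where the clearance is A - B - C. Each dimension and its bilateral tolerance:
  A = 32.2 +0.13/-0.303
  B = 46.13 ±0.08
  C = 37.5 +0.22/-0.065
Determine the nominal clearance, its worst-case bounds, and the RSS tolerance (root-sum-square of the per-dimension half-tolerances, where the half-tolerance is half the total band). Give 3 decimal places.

Stack each dimension's contribution:
  +A: nom +32.200 → Σnom=32.200; wc +0.130/-0.303 → slack +0.130/-0.303; half-tol=0.216, Σhalf²=0.046872
  -B: nom -46.130 → Σnom=-13.930; wc +0.080/-0.080 → slack +0.210/-0.383; half-tol=0.080, Σhalf²=0.053272
  -C: nom -37.500 → Σnom=-51.430; wc +0.065/-0.220 → slack +0.275/-0.603; half-tol=0.143, Σhalf²=0.073579
Nominal = -51.430. Worst-case = [-51.430 - 0.603, -51.430 + 0.275] = [-52.033, -51.155]. RSS = √0.073579 = 0.271.

nominal=-51.430 wc=[-52.033,-51.155] rss=0.271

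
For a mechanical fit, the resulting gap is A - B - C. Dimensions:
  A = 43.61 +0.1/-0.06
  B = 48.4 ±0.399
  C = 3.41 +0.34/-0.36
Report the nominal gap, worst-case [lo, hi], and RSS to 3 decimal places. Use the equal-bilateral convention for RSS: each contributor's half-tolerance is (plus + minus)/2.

Stack each dimension's contribution:
  +A: nom +43.610 → Σnom=43.610; wc +0.100/-0.060 → slack +0.100/-0.060; half-tol=0.080, Σhalf²=0.006400
  -B: nom -48.400 → Σnom=-4.790; wc +0.399/-0.399 → slack +0.499/-0.459; half-tol=0.399, Σhalf²=0.165601
  -C: nom -3.410 → Σnom=-8.200; wc +0.360/-0.340 → slack +0.859/-0.799; half-tol=0.350, Σhalf²=0.288101
Nominal = -8.200. Worst-case = [-8.200 - 0.799, -8.200 + 0.859] = [-8.999, -7.341]. RSS = √0.288101 = 0.537.

nominal=-8.200 wc=[-8.999,-7.341] rss=0.537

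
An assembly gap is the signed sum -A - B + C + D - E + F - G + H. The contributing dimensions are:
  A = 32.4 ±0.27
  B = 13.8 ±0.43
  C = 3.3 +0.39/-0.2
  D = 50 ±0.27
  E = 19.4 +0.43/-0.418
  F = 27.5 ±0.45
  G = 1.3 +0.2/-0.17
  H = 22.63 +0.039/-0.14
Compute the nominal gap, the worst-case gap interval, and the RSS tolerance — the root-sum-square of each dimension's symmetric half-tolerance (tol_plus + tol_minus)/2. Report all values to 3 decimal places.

Stack each dimension's contribution:
  -A: nom -32.400 → Σnom=-32.400; wc +0.270/-0.270 → slack +0.270/-0.270; half-tol=0.270, Σhalf²=0.072900
  -B: nom -13.800 → Σnom=-46.200; wc +0.430/-0.430 → slack +0.700/-0.700; half-tol=0.430, Σhalf²=0.257800
  +C: nom +3.300 → Σnom=-42.900; wc +0.390/-0.200 → slack +1.090/-0.900; half-tol=0.295, Σhalf²=0.344825
  +D: nom +50.000 → Σnom=7.100; wc +0.270/-0.270 → slack +1.360/-1.170; half-tol=0.270, Σhalf²=0.417725
  -E: nom -19.400 → Σnom=-12.300; wc +0.418/-0.430 → slack +1.778/-1.600; half-tol=0.424, Σhalf²=0.597501
  +F: nom +27.500 → Σnom=15.200; wc +0.450/-0.450 → slack +2.228/-2.050; half-tol=0.450, Σhalf²=0.800001
  -G: nom -1.300 → Σnom=13.900; wc +0.170/-0.200 → slack +2.398/-2.250; half-tol=0.185, Σhalf²=0.834226
  +H: nom +22.630 → Σnom=36.530; wc +0.039/-0.140 → slack +2.437/-2.390; half-tol=0.090, Σhalf²=0.842236
Nominal = 36.530. Worst-case = [36.530 - 2.390, 36.530 + 2.437] = [34.140, 38.967]. RSS = √0.842236 = 0.918.

nominal=36.530 wc=[34.140,38.967] rss=0.918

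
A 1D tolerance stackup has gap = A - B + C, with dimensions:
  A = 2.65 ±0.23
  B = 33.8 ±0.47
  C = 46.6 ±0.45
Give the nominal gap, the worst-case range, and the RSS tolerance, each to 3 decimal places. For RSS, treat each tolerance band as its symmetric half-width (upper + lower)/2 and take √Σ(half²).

Stack each dimension's contribution:
  +A: nom +2.650 → Σnom=2.650; wc +0.230/-0.230 → slack +0.230/-0.230; half-tol=0.230, Σhalf²=0.052900
  -B: nom -33.800 → Σnom=-31.150; wc +0.470/-0.470 → slack +0.700/-0.700; half-tol=0.470, Σhalf²=0.273800
  +C: nom +46.600 → Σnom=15.450; wc +0.450/-0.450 → slack +1.150/-1.150; half-tol=0.450, Σhalf²=0.476300
Nominal = 15.450. Worst-case = [15.450 - 1.150, 15.450 + 1.150] = [14.300, 16.600]. RSS = √0.476300 = 0.690.

nominal=15.450 wc=[14.300,16.600] rss=0.690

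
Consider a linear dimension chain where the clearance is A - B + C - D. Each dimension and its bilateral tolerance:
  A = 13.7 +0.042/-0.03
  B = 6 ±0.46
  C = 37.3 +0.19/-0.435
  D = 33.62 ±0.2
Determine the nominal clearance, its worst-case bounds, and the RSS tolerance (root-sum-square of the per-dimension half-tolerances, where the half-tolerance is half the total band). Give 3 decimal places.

nominal=11.380 wc=[10.255,12.272] rss=0.592

Stack each dimension's contribution:
  +A: nom +13.700 → Σnom=13.700; wc +0.042/-0.030 → slack +0.042/-0.030; half-tol=0.036, Σhalf²=0.001296
  -B: nom -6.000 → Σnom=7.700; wc +0.460/-0.460 → slack +0.502/-0.490; half-tol=0.460, Σhalf²=0.212896
  +C: nom +37.300 → Σnom=45.000; wc +0.190/-0.435 → slack +0.692/-0.925; half-tol=0.312, Σhalf²=0.310552
  -D: nom -33.620 → Σnom=11.380; wc +0.200/-0.200 → slack +0.892/-1.125; half-tol=0.200, Σhalf²=0.350552
Nominal = 11.380. Worst-case = [11.380 - 1.125, 11.380 + 0.892] = [10.255, 12.272]. RSS = √0.350552 = 0.592.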